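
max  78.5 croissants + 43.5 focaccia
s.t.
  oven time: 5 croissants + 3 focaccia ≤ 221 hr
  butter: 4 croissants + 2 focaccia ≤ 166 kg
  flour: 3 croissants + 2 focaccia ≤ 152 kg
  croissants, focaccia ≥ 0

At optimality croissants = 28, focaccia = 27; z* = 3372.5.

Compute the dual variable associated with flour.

0

At the optimum: oven time uses 221 of 221 (binding); butter uses 166 of 166 (binding); flour uses 138 of 152 (slack = 14).
By complementary slackness, y = 0 for the non-binding constraint.
The binding rows give the dual system: 5·y_oven time + 4·y_butter = 78.5 and 3·y_oven time + 2·y_butter = 43.5.
Solving: y_oven time = 8.5, y_butter = 9.
Shadow price of flour = 0.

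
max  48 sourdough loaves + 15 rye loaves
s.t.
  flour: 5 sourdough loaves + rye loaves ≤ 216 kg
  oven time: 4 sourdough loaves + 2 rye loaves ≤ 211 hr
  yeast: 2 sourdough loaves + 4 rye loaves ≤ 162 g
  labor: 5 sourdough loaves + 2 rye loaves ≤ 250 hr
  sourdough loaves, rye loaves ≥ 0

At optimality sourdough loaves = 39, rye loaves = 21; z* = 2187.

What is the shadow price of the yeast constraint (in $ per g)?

Check each constraint at x*: flour 216/216 (tight); oven time 198/211 (slack 13); yeast 162/162 (tight); labor 237/250 (slack 13).
Slack constraints have shadow price 0 (complementary slackness).
From A_Bᵀ y = c: 5·y_flour + 2·y_yeast = 48; 1·y_flour + 4·y_yeast = 15.
This yields shadow prices y_flour = 9, y_yeast = 1.5.
Shadow price of yeast = 1.5.

1.5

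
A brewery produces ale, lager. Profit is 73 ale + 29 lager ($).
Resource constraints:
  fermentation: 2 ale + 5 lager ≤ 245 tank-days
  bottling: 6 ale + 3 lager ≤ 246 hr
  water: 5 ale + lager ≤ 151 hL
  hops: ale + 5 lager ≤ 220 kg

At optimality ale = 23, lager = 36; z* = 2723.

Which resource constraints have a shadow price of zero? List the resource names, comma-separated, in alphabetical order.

fermentation: 226/245 (slack 19)
bottling: 246/246 (binding)
water: 151/151 (binding)
hops: 203/220 (slack 17)
By complementary slackness, a constraint with positive slack has shadow price 0 → fermentation, hops.

fermentation, hops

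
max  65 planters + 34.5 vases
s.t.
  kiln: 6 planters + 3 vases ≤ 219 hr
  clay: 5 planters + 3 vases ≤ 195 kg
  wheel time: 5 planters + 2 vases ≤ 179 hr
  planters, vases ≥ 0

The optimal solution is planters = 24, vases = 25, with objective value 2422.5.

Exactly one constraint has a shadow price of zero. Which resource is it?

wheel time

kiln: 219/219 (binding)
clay: 195/195 (binding)
wheel time: 170/179 (slack 9)
By complementary slackness, a constraint with positive slack has shadow price 0 → wheel time.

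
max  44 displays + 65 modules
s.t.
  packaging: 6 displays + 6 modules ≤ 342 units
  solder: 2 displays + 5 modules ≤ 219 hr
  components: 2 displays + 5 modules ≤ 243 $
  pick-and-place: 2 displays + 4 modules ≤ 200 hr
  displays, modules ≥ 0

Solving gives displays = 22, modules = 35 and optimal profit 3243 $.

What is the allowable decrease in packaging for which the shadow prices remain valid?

Binding constraints: packaging, solder. The basis is B = [[6,6],[2,5]] with det 18.
Per unit decrease in packaging, x* moves by d = (-0.2778, 0.1111).
The basis stays optimal until displays reaches 0; allowable decrease = 79.2 units.

79.2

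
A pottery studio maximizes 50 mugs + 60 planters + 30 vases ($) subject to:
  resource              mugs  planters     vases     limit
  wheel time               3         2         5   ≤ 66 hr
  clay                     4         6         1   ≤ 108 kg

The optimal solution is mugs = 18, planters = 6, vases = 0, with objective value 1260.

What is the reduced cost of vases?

-8

Both wheel time and clay are binding at x*.
The binding rows give the dual system: 3·y_wheel time + 4·y_clay = 50 and 2·y_wheel time + 6·y_clay = 60.
Solving: y_wheel time = 6, y_clay = 8.
Reduced cost of vases: c₃ − yᵀa₃ = 30 − (6·5 + 8·1) = 30 − 38 = -8.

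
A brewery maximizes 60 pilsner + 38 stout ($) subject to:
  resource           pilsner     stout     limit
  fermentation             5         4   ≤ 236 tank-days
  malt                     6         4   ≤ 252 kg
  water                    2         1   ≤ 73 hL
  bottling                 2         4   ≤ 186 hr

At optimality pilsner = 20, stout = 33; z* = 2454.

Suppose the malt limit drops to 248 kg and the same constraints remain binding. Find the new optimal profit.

2422

Binding: malt and water. Non-binding: fermentation (4 unused), bottling (14 unused).
By complementary slackness, y = 0 for the non-binding constraints.
Dual feasibility on the basic columns requires 6·y_malt + 2·y_water = 60, 4·y_malt + 1·y_water = 38.
→ y_malt = 8 and y_water = 6.
Δz = y_malt·Δb = 8 × (-4) = -32, so new z* = 2454 − 32 = 2422.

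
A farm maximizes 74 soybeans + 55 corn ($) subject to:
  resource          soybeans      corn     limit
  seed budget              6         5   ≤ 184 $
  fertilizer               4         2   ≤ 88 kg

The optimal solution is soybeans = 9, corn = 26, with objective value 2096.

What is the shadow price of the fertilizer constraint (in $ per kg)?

At the optimum: seed budget uses 184 of 184 (binding); fertilizer uses 88 of 88 (binding).
From A_Bᵀ y = c: 6·y_seed budget + 4·y_fertilizer = 74; 5·y_seed budget + 2·y_fertilizer = 55.
Solving: y_seed budget = 9, y_fertilizer = 5.
Shadow price of fertilizer = 5.

5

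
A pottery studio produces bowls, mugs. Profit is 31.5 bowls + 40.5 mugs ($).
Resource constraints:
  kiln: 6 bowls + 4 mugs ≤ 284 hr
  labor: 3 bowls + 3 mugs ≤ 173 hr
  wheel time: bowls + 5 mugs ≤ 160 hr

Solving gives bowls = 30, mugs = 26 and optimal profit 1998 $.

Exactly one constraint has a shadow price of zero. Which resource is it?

kiln: 284/284 (binding)
labor: 168/173 (slack 5)
wheel time: 160/160 (binding)
By complementary slackness, a constraint with positive slack has shadow price 0 → labor.

labor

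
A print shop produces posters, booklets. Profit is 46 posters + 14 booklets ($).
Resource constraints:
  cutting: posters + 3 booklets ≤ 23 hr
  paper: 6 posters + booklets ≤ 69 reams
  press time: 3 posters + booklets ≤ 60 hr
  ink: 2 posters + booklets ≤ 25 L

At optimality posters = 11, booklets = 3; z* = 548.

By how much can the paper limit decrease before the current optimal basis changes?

2.4

Binding constraints: paper, ink. The basis is B = [[6,1],[2,1]] with det 4.
Per unit decrease in paper, x* moves by d = (-0.25, 0.5).
The basis stays optimal until cutting becomes binding; allowable decrease = 2.4 reams.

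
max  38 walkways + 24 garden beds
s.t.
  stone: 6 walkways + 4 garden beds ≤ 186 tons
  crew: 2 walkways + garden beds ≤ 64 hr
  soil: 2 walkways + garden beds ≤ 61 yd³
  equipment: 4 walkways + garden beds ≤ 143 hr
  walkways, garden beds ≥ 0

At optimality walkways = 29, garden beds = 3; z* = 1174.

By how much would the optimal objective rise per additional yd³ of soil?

4

Binding: stone and soil. Non-binding: crew (3 unused), equipment (24 unused).
By complementary slackness, y = 0 for the non-binding constraints.
From A_Bᵀ y = c: 6·y_stone + 2·y_soil = 38; 4·y_stone + 1·y_soil = 24.
→ y_stone = 5 and y_soil = 4.
Shadow price of soil = 4.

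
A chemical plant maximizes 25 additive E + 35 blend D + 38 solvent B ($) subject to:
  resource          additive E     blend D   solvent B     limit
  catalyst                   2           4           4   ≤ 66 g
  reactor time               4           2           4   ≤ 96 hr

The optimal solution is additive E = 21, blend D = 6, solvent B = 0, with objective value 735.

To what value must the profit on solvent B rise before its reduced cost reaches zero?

40

Both catalyst and reactor time are binding at x*.
Dual feasibility on the basic columns requires 2·y_catalyst + 4·y_reactor time = 25, 4·y_catalyst + 2·y_reactor time = 35.
Solving: y_catalyst = 7.5, y_reactor time = 2.5.
solvent B enters the basis when its profit ≥ yᵀa₃ = 7.5·4 + 2.5·4 = 40.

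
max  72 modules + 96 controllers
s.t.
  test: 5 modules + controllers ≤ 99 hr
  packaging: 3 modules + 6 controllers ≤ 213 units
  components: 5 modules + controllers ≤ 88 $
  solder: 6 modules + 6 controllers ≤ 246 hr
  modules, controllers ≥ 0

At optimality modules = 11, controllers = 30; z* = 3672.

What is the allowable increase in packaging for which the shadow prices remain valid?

33

Binding constraints: packaging, solder. The basis is B = [[3,6],[6,6]] with det -18.
Per unit increase in packaging, x* moves by d = (-0.3333, 0.3333).
The basis stays optimal until modules reaches 0; allowable increase = 33 units.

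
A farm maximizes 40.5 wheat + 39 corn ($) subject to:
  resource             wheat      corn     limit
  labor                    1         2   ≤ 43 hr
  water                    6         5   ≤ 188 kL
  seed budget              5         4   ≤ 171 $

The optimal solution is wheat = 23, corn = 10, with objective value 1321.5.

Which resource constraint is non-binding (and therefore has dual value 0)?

labor: 43/43 (binding)
water: 188/188 (binding)
seed budget: 155/171 (slack 16)
By complementary slackness, a constraint with positive slack has shadow price 0 → seed budget.

seed budget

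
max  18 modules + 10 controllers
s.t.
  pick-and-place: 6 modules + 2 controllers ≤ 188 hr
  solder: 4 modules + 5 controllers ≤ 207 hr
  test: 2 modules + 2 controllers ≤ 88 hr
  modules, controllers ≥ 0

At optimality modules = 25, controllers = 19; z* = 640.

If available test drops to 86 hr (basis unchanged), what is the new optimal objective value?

634

Check each constraint at x*: pick-and-place 188/188 (tight); solder 195/207 (slack 12); test 88/88 (tight).
Slack constraints have shadow price 0 (complementary slackness).
Dual feasibility on the basic columns requires 6·y_pick-and-place + 2·y_test = 18, 2·y_pick-and-place + 2·y_test = 10.
Solving: y_pick-and-place = 2, y_test = 3.
Δz = y_test·Δb = 3 × (-2) = -6, so new z* = 640 − 6 = 634.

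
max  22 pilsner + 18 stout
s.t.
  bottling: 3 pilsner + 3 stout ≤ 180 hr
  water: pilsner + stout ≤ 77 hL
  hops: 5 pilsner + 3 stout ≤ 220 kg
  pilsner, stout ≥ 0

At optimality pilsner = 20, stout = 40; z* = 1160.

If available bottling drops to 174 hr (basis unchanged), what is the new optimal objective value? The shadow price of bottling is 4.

1136

Δb = -6, so new z* = 1160 + (4)·(-6) = 1160 − 24 = 1136.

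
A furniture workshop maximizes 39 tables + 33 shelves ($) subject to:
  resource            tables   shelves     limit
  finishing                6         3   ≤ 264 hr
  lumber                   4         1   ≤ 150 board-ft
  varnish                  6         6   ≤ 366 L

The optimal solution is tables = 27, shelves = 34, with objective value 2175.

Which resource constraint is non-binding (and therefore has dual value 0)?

lumber

finishing: 264/264 (binding)
lumber: 142/150 (slack 8)
varnish: 366/366 (binding)
By complementary slackness, a constraint with positive slack has shadow price 0 → lumber.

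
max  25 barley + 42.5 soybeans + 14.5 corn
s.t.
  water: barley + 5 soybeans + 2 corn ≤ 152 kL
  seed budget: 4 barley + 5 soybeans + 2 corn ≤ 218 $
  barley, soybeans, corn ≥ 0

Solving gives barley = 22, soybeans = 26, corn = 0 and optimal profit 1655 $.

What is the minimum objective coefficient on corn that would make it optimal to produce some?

17

At the optimum: water uses 152 of 152 (binding); seed budget uses 218 of 218 (binding).
The binding rows give the dual system: 1·y_water + 4·y_seed budget = 25 and 5·y_water + 5·y_seed budget = 42.5.
This yields shadow prices y_water = 3, y_seed budget = 5.5.
corn enters the basis when its profit ≥ yᵀa₃ = 3·2 + 5.5·2 = 17.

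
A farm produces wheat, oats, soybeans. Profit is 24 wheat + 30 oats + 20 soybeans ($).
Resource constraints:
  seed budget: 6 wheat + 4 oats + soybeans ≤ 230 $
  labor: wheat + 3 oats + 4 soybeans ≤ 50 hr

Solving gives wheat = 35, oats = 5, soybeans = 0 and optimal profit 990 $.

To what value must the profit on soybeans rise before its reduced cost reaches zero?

27

Check each constraint at x*: seed budget 230/230 (tight); labor 50/50 (tight).
The binding rows give the dual system: 6·y_seed budget + 1·y_labor = 24 and 4·y_seed budget + 3·y_labor = 30.
Solving: y_seed budget = 3, y_labor = 6.
soybeans enters the basis when its profit ≥ yᵀa₃ = 3·1 + 6·4 = 27.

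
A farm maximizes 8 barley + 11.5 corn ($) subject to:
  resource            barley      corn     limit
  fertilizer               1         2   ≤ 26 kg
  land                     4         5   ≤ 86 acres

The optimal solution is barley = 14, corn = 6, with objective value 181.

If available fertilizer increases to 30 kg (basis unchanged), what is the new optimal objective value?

189

Check each constraint at x*: fertilizer 26/26 (tight); land 86/86 (tight).
From A_Bᵀ y = c: 1·y_fertilizer + 4·y_land = 8; 2·y_fertilizer + 5·y_land = 11.5.
Solving: y_fertilizer = 2, y_land = 1.5.
Δz = y_fertilizer·Δb = 2 × (4) = 8, so new z* = 181 + 8 = 189.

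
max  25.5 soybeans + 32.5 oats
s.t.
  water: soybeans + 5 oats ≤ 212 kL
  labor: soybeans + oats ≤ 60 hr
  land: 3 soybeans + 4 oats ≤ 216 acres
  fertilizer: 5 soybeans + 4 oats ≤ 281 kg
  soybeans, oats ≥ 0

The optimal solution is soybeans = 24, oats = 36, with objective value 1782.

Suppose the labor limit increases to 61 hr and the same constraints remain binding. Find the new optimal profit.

At the optimum: water uses 204 of 212 (slack = 8); labor uses 60 of 60 (binding); land uses 216 of 216 (binding); fertilizer uses 264 of 281 (slack = 17).
By complementary slackness, y = 0 for the non-binding constraints.
The binding rows give the dual system: 1·y_labor + 3·y_land = 25.5 and 1·y_labor + 4·y_land = 32.5.
→ y_labor = 4.5 and y_land = 7.
Δz = y_labor·Δb = 4.5 × (1) = 4.5, so new z* = 1782 + 4.5 = 1786.5.

1786.5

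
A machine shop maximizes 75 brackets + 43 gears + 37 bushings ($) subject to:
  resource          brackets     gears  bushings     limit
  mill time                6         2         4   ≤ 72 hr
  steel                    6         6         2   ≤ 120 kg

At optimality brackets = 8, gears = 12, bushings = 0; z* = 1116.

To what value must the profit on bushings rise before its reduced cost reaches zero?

41

At the optimum: mill time uses 72 of 72 (binding); steel uses 120 of 120 (binding).
Dual feasibility on the basic columns requires 6·y_mill time + 6·y_steel = 75, 2·y_mill time + 6·y_steel = 43.
→ y_mill time = 8 and y_steel = 4.5.
bushings enters the basis when its profit ≥ yᵀa₃ = 8·4 + 4.5·2 = 41.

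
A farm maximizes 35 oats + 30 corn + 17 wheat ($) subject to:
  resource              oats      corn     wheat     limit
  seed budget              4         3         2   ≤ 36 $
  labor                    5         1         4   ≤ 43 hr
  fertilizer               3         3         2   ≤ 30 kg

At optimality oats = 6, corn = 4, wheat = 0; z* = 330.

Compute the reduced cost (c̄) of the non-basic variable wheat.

-3

Check each constraint at x*: seed budget 36/36 (tight); labor 34/43 (slack 9); fertilizer 30/30 (tight).
Slack constraints have shadow price 0 (complementary slackness).
Dual feasibility on the basic columns requires 4·y_seed budget + 3·y_fertilizer = 35, 3·y_seed budget + 3·y_fertilizer = 30.
→ y_seed budget = 5 and y_fertilizer = 5.
Reduced cost of wheat: c₃ − yᵀa₃ = 17 − (5·2 + 5·2) = 17 − 20 = -3.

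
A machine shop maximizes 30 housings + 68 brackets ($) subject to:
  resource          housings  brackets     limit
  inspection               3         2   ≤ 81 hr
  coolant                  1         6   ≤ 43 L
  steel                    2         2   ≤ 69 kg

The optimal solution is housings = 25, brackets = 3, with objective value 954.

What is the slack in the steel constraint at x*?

steel used = 2·25 + 2·3 = 56; slack = 69 − 56 = 13.

13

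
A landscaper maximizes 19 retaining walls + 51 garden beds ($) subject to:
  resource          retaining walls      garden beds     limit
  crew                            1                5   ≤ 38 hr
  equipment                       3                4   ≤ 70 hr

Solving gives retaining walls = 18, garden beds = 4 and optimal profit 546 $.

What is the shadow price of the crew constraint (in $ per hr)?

7

At the optimum: crew uses 38 of 38 (binding); equipment uses 70 of 70 (binding).
The binding rows give the dual system: 1·y_crew + 3·y_equipment = 19 and 5·y_crew + 4·y_equipment = 51.
This yields shadow prices y_crew = 7, y_equipment = 4.
Shadow price of crew = 7.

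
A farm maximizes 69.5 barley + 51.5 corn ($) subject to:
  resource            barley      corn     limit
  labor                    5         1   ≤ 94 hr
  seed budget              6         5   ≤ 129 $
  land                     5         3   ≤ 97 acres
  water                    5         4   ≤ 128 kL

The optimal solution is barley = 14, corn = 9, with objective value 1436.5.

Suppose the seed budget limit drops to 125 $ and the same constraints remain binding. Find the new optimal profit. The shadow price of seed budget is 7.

1408.5

Δb = -4, so new z* = 1436.5 + (7)·(-4) = 1436.5 − 28 = 1408.5.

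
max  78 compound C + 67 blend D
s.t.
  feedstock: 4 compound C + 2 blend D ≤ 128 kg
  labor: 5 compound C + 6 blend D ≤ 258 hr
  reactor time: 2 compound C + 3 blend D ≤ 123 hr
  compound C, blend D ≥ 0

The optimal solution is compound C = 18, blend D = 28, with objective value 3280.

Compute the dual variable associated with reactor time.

At the optimum: feedstock uses 128 of 128 (binding); labor uses 258 of 258 (binding); reactor time uses 120 of 123 (slack = 3).
Since reactor time is not tight, its dual is 0.
From A_Bᵀ y = c: 4·y_feedstock + 5·y_labor = 78; 2·y_feedstock + 6·y_labor = 67.
Solving: y_feedstock = 9.5, y_labor = 8.
Shadow price of reactor time = 0.

0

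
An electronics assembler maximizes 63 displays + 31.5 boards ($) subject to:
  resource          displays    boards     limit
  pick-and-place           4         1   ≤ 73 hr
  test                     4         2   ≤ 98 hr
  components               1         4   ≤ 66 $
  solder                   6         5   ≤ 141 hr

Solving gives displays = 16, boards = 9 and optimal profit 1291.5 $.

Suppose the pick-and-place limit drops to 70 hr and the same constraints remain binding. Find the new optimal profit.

1264.5

Binding: pick-and-place and solder. Non-binding: test (16 unused), components (14 unused).
Slack constraints have shadow price 0 (complementary slackness).
Dual feasibility on the basic columns requires 4·y_pick-and-place + 6·y_solder = 63, 1·y_pick-and-place + 5·y_solder = 31.5.
Solving: y_pick-and-place = 9, y_solder = 4.5.
Δz = y_pick-and-place·Δb = 9 × (-3) = -27, so new z* = 1291.5 − 27 = 1264.5.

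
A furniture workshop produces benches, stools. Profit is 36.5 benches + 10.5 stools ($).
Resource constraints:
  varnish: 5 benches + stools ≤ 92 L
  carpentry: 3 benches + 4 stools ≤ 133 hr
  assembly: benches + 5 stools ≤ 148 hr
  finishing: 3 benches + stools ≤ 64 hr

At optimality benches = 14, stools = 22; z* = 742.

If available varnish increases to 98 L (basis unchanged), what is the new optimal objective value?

757

Check each constraint at x*: varnish 92/92 (tight); carpentry 130/133 (slack 3); assembly 124/148 (slack 24); finishing 64/64 (tight).
By complementary slackness, y = 0 for the non-binding constraints.
The binding rows give the dual system: 5·y_varnish + 3·y_finishing = 36.5 and 1·y_varnish + 1·y_finishing = 10.5.
Solving: y_varnish = 2.5, y_finishing = 8.
Δz = y_varnish·Δb = 2.5 × (6) = 15, so new z* = 742 + 15 = 757.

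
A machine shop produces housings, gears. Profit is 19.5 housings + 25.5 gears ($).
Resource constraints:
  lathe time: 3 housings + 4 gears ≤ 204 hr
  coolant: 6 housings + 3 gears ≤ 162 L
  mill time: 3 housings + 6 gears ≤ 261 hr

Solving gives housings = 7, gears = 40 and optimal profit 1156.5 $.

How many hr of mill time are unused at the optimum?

0

mill time used = 3·7 + 6·40 = 261; slack = 261 − 261 = 0.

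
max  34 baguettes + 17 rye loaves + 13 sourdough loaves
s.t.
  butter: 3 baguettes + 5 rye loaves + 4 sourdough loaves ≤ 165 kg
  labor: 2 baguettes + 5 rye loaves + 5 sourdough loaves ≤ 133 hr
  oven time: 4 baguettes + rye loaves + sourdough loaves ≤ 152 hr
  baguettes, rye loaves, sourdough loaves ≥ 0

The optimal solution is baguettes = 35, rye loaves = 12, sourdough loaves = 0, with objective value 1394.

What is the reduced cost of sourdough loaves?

-2

At the optimum: butter uses 165 of 165 (binding); labor uses 130 of 133 (slack = 3); oven time uses 152 of 152 (binding).
Slack constraints have shadow price 0 (complementary slackness).
The binding rows give the dual system: 3·y_butter + 4·y_oven time = 34 and 5·y_butter + 1·y_oven time = 17.
→ y_butter = 2 and y_oven time = 7.
Reduced cost of sourdough loaves: c₃ − yᵀa₃ = 13 − (2·4 + 7·1) = 13 − 15 = -2.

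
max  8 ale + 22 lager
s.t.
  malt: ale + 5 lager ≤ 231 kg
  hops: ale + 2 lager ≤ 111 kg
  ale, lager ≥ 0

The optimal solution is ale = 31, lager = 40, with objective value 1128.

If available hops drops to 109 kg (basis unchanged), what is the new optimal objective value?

Check each constraint at x*: malt 231/231 (tight); hops 111/111 (tight).
The binding rows give the dual system: 1·y_malt + 1·y_hops = 8 and 5·y_malt + 2·y_hops = 22.
This yields shadow prices y_malt = 2, y_hops = 6.
Δz = y_hops·Δb = 6 × (-2) = -12, so new z* = 1128 − 12 = 1116.

1116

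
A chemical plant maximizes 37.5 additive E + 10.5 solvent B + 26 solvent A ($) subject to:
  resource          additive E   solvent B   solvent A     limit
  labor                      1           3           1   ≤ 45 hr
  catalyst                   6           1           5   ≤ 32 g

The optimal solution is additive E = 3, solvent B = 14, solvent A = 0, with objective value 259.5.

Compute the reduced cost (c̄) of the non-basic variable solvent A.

-5.5

Check each constraint at x*: labor 45/45 (tight); catalyst 32/32 (tight).
The binding rows give the dual system: 1·y_labor + 6·y_catalyst = 37.5 and 3·y_labor + 1·y_catalyst = 10.5.
→ y_labor = 1.5 and y_catalyst = 6.
Reduced cost of solvent A: c₃ − yᵀa₃ = 26 − (1.5·1 + 6·5) = 26 − 31.5 = -5.5.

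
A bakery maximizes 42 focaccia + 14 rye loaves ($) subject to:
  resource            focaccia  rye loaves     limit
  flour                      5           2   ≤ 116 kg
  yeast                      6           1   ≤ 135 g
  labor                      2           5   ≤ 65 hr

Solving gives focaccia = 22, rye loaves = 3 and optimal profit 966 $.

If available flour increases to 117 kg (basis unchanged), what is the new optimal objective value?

972

Check each constraint at x*: flour 116/116 (tight); yeast 135/135 (tight); labor 59/65 (slack 6).
Since labor is not tight, its dual is 0.
The binding rows give the dual system: 5·y_flour + 6·y_yeast = 42 and 2·y_flour + 1·y_yeast = 14.
→ y_flour = 6 and y_yeast = 2.
Δz = y_flour·Δb = 6 × (1) = 6, so new z* = 966 + 6 = 972.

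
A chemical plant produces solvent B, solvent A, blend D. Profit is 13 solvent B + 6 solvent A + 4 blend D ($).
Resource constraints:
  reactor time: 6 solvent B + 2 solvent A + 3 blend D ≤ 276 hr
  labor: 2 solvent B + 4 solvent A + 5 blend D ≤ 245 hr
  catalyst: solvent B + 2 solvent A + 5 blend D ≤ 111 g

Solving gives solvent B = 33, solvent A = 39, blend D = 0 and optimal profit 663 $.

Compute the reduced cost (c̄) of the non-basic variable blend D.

-7

At the optimum: reactor time uses 276 of 276 (binding); labor uses 222 of 245 (slack = 23); catalyst uses 111 of 111 (binding).
Since labor is not tight, its dual is 0.
Dual feasibility on the basic columns requires 6·y_reactor time + 1·y_catalyst = 13, 2·y_reactor time + 2·y_catalyst = 6.
This yields shadow prices y_reactor time = 2, y_catalyst = 1.
Reduced cost of blend D: c₃ − yᵀa₃ = 4 − (2·3 + 1·5) = 4 − 11 = -7.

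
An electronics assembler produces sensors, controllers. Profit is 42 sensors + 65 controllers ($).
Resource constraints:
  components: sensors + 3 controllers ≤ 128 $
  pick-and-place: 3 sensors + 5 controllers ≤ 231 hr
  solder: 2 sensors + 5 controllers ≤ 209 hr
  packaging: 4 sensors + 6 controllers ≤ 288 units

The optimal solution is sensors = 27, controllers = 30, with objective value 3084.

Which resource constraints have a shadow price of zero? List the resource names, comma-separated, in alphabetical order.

components, solder

components: 117/128 (slack 11)
pick-and-place: 231/231 (binding)
solder: 204/209 (slack 5)
packaging: 288/288 (binding)
By complementary slackness, a constraint with positive slack has shadow price 0 → components, solder.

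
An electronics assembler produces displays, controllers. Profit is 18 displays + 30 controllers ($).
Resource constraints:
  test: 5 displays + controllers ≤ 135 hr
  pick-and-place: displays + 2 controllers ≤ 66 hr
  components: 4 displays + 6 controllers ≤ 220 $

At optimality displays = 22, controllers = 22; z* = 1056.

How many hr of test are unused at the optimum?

3

test used = 5·22 + 1·22 = 132; slack = 135 − 132 = 3.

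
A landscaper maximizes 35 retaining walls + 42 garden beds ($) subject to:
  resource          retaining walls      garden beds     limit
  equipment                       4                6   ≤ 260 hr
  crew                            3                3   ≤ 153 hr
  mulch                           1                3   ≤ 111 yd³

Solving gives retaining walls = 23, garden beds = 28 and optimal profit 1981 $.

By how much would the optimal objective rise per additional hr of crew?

7

At the optimum: equipment uses 260 of 260 (binding); crew uses 153 of 153 (binding); mulch uses 107 of 111 (slack = 4).
Slack constraints have shadow price 0 (complementary slackness).
From A_Bᵀ y = c: 4·y_equipment + 3·y_crew = 35; 6·y_equipment + 3·y_crew = 42.
Solving: y_equipment = 3.5, y_crew = 7.
Shadow price of crew = 7.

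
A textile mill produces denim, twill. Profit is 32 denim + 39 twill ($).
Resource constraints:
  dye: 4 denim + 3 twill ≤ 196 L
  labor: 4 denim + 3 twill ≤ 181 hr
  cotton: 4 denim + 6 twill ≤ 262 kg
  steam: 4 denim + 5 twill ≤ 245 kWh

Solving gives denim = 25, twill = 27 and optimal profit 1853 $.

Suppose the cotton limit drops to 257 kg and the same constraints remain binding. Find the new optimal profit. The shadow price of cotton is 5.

1828

Δb = -5, so new z* = 1853 + (5)·(-5) = 1853 − 25 = 1828.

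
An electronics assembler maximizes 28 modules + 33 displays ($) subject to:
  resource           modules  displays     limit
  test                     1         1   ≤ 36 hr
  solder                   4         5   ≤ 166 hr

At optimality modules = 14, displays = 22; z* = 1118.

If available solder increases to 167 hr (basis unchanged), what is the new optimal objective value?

1123

At the optimum: test uses 36 of 36 (binding); solder uses 166 of 166 (binding).
From A_Bᵀ y = c: 1·y_test + 4·y_solder = 28; 1·y_test + 5·y_solder = 33.
This yields shadow prices y_test = 8, y_solder = 5.
Δz = y_solder·Δb = 5 × (1) = 5, so new z* = 1118 + 5 = 1123.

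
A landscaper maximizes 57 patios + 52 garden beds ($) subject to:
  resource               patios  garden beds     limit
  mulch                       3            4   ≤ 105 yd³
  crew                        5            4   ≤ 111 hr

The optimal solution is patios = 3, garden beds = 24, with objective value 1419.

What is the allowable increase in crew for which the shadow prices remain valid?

Binding constraints: mulch, crew. The basis is B = [[3,4],[5,4]] with det -8.
Per unit increase in crew, x* moves by d = (0.5, -0.375).
The basis stays optimal until garden beds reaches 0; allowable increase = 64 hr.

64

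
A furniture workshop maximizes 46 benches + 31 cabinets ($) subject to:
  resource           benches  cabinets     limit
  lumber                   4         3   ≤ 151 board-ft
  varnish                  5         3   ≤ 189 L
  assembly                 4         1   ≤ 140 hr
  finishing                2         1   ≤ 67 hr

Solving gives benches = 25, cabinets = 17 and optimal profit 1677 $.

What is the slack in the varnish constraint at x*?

13

varnish used = 5·25 + 3·17 = 176; slack = 189 − 176 = 13.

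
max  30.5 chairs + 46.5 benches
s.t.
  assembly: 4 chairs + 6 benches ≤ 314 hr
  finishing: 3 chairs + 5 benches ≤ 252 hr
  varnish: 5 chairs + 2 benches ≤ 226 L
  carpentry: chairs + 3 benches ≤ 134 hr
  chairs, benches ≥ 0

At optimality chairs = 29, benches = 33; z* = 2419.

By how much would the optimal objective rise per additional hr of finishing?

At the optimum: assembly uses 314 of 314 (binding); finishing uses 252 of 252 (binding); varnish uses 211 of 226 (slack = 15); carpentry uses 128 of 134 (slack = 6).
Since varnish, carpentry are not tight, their duals are 0.
From A_Bᵀ y = c: 4·y_assembly + 3·y_finishing = 30.5; 6·y_assembly + 5·y_finishing = 46.5.
Solving: y_assembly = 6.5, y_finishing = 1.5.
Shadow price of finishing = 1.5.

1.5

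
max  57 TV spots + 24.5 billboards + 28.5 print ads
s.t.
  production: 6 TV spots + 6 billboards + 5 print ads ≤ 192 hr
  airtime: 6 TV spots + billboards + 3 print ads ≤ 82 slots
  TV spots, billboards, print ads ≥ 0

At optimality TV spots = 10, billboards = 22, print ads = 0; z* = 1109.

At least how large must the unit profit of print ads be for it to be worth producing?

34.5

Both production and airtime are binding at x*.
From A_Bᵀ y = c: 6·y_production + 6·y_airtime = 57; 6·y_production + 1·y_airtime = 24.5.
→ y_production = 3 and y_airtime = 6.5.
print ads enters the basis when its profit ≥ yᵀa₃ = 3·5 + 6.5·3 = 34.5.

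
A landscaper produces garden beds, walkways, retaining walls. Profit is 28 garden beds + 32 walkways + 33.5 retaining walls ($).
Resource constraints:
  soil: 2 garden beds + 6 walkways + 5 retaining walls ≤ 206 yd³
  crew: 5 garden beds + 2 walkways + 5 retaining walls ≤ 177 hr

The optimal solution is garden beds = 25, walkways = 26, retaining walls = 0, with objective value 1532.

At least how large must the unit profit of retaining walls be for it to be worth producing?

40

Both soil and crew are binding at x*.
From A_Bᵀ y = c: 2·y_soil + 5·y_crew = 28; 6·y_soil + 2·y_crew = 32.
→ y_soil = 4 and y_crew = 4.
retaining walls enters the basis when its profit ≥ yᵀa₃ = 4·5 + 4·5 = 40.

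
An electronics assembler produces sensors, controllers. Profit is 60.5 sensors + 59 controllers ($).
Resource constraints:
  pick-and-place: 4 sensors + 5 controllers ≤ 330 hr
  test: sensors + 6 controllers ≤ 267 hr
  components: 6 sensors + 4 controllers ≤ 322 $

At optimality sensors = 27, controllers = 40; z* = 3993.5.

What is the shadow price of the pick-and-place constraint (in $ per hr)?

0

Check each constraint at x*: pick-and-place 308/330 (slack 22); test 267/267 (tight); components 322/322 (tight).
By complementary slackness, y = 0 for the non-binding constraint.
From A_Bᵀ y = c: 1·y_test + 6·y_components = 60.5; 6·y_test + 4·y_components = 59.
→ y_test = 3.5 and y_components = 9.5.
Shadow price of pick-and-place = 0.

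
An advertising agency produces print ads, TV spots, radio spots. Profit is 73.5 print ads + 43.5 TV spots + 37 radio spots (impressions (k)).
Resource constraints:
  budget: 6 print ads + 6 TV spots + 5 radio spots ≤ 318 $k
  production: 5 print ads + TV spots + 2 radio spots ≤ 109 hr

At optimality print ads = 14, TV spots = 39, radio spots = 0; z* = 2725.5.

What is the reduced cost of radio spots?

-8

At the optimum: budget uses 318 of 318 (binding); production uses 109 of 109 (binding).
From A_Bᵀ y = c: 6·y_budget + 5·y_production = 73.5; 6·y_budget + 1·y_production = 43.5.
→ y_budget = 6 and y_production = 7.5.
Reduced cost of radio spots: c₃ − yᵀa₃ = 37 − (6·5 + 7.5·2) = 37 − 45 = -8.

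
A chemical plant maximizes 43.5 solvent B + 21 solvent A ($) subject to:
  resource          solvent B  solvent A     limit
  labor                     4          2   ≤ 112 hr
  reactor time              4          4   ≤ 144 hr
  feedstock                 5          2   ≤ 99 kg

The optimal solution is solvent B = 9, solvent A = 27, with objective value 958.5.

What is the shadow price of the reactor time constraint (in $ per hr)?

1.5

At the optimum: labor uses 90 of 112 (slack = 22); reactor time uses 144 of 144 (binding); feedstock uses 99 of 99 (binding).
Slack constraints have shadow price 0 (complementary slackness).
The binding rows give the dual system: 4·y_reactor time + 5·y_feedstock = 43.5 and 4·y_reactor time + 2·y_feedstock = 21.
→ y_reactor time = 1.5 and y_feedstock = 7.5.
Shadow price of reactor time = 1.5.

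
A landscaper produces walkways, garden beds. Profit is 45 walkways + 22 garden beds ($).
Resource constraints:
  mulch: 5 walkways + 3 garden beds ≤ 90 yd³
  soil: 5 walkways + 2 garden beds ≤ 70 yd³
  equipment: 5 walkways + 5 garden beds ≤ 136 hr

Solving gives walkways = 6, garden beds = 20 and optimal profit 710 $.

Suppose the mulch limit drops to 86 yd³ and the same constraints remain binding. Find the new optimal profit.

694

Check each constraint at x*: mulch 90/90 (tight); soil 70/70 (tight); equipment 130/136 (slack 6).
By complementary slackness, y = 0 for the non-binding constraint.
The binding rows give the dual system: 5·y_mulch + 5·y_soil = 45 and 3·y_mulch + 2·y_soil = 22.
Solving: y_mulch = 4, y_soil = 5.
Δz = y_mulch·Δb = 4 × (-4) = -16, so new z* = 710 − 16 = 694.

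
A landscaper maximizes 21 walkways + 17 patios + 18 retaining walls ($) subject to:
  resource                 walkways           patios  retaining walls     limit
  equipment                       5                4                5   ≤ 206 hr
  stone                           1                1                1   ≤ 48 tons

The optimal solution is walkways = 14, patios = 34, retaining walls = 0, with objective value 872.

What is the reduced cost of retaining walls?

Check each constraint at x*: equipment 206/206 (tight); stone 48/48 (tight).
The binding rows give the dual system: 5·y_equipment + 1·y_stone = 21 and 4·y_equipment + 1·y_stone = 17.
This yields shadow prices y_equipment = 4, y_stone = 1.
Reduced cost of retaining walls: c₃ − yᵀa₃ = 18 − (4·5 + 1·1) = 18 − 21 = -3.

-3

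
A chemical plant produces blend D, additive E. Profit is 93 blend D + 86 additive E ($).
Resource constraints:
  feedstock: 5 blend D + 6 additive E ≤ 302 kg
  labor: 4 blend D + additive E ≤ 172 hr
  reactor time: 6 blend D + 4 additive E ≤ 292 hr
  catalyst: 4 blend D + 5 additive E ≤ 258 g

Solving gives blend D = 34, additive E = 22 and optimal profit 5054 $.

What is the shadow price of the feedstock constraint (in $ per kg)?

At the optimum: feedstock uses 302 of 302 (binding); labor uses 158 of 172 (slack = 14); reactor time uses 292 of 292 (binding); catalyst uses 246 of 258 (slack = 12).
Since labor, catalyst are not tight, their duals are 0.
The binding rows give the dual system: 5·y_feedstock + 6·y_reactor time = 93 and 6·y_feedstock + 4·y_reactor time = 86.
This yields shadow prices y_feedstock = 9, y_reactor time = 8.
Shadow price of feedstock = 9.

9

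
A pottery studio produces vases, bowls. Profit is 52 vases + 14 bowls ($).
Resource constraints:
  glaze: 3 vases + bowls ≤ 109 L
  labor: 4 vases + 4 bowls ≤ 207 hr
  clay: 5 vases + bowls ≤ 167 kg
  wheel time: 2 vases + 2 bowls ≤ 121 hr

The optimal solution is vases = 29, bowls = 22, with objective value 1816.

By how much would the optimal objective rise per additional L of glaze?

9

Check each constraint at x*: glaze 109/109 (tight); labor 204/207 (slack 3); clay 167/167 (tight); wheel time 102/121 (slack 19).
Since labor, wheel time are not tight, their duals are 0.
Dual feasibility on the basic columns requires 3·y_glaze + 5·y_clay = 52, 1·y_glaze + 1·y_clay = 14.
This yields shadow prices y_glaze = 9, y_clay = 5.
Shadow price of glaze = 9.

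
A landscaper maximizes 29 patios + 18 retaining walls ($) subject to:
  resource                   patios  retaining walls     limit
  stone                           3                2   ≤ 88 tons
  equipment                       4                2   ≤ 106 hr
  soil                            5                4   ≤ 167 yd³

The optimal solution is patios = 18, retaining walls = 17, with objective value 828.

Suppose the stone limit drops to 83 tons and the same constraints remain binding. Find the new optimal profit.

793

At the optimum: stone uses 88 of 88 (binding); equipment uses 106 of 106 (binding); soil uses 158 of 167 (slack = 9).
By complementary slackness, y = 0 for the non-binding constraint.
The binding rows give the dual system: 3·y_stone + 4·y_equipment = 29 and 2·y_stone + 2·y_equipment = 18.
→ y_stone = 7 and y_equipment = 2.
Δz = y_stone·Δb = 7 × (-5) = -35, so new z* = 828 − 35 = 793.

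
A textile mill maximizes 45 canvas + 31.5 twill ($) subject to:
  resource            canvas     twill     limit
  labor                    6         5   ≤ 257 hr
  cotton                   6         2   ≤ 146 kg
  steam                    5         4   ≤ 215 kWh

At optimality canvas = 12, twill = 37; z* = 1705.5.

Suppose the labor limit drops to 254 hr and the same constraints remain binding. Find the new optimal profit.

1689

At the optimum: labor uses 257 of 257 (binding); cotton uses 146 of 146 (binding); steam uses 208 of 215 (slack = 7).
By complementary slackness, y = 0 for the non-binding constraint.
From A_Bᵀ y = c: 6·y_labor + 6·y_cotton = 45; 5·y_labor + 2·y_cotton = 31.5.
→ y_labor = 5.5 and y_cotton = 2.
Δz = y_labor·Δb = 5.5 × (-3) = -16.5, so new z* = 1705.5 − 16.5 = 1689.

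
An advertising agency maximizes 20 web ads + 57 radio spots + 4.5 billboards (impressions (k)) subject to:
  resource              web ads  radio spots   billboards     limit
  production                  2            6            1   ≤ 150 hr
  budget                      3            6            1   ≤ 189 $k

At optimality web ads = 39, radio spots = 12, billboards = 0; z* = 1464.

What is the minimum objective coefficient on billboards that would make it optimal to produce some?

9.5

Both production and budget are binding at x*.
The binding rows give the dual system: 2·y_production + 3·y_budget = 20 and 6·y_production + 6·y_budget = 57.
This yields shadow prices y_production = 8.5, y_budget = 1.
billboards enters the basis when its profit ≥ yᵀa₃ = 8.5·1 + 1·1 = 9.5.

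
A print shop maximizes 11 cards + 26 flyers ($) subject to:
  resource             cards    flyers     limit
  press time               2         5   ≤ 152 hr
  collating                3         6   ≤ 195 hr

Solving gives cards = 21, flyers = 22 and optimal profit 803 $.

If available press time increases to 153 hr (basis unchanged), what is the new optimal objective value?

Check each constraint at x*: press time 152/152 (tight); collating 195/195 (tight).
Dual feasibility on the basic columns requires 2·y_press time + 3·y_collating = 11, 5·y_press time + 6·y_collating = 26.
This yields shadow prices y_press time = 4, y_collating = 1.
Δz = y_press time·Δb = 4 × (1) = 4, so new z* = 803 + 4 = 807.

807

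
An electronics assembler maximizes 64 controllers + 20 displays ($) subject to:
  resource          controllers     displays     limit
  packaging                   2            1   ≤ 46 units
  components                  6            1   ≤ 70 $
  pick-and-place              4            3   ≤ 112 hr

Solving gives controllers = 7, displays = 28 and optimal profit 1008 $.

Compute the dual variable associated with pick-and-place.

4

Check each constraint at x*: packaging 42/46 (slack 4); components 70/70 (tight); pick-and-place 112/112 (tight).
Slack constraints have shadow price 0 (complementary slackness).
The binding rows give the dual system: 6·y_components + 4·y_pick-and-place = 64 and 1·y_components + 3·y_pick-and-place = 20.
This yields shadow prices y_components = 8, y_pick-and-place = 4.
Shadow price of pick-and-place = 4.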